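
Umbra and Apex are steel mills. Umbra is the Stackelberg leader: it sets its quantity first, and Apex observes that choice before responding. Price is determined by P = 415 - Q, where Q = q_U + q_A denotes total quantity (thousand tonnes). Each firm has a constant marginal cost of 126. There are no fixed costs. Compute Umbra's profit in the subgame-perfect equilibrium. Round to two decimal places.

10440.13

The follower Apex best-responds to any q_U: π_A = (415 - Q)q_A - 126q_A.
Follower FOC: 289 - q_U - 2q_A = 0, so q_A(q_U) = (289 - q_U)/2.
The leader anticipates this reaction. Substituting into P = 415 - Q gives P = 541/2 - (1/2)q_U, so π_U = (541/2 - (1/2)q_U)q_U - 126q_U.
The leader's first-order condition 289/2 - q_U = 0 yields q_U = 289/2.
Then q_A = (289 - 289/2)/2 = 289/4.
Price P = 415 - 867/4 = 793/4.
Umbra's profit: (793/4 - 126)·(289/2) = 10440.1250.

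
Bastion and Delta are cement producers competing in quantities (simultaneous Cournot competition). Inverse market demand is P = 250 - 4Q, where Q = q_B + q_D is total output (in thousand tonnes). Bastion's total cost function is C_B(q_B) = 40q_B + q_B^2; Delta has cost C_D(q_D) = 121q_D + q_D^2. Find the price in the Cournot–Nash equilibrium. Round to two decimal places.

Bastion's profit: π_B = (250 - 4Q)q_B - (40q_B + q_B²). Setting ∂π_B/∂q_B = 0: 210 - 10q_B - 4(q_D) = 0.
Delta's profit: π_D = (250 - 4Q)q_D - (121q_D + q_D²). Setting ∂π_D/∂q_D = 0: 129 - 10q_D - 4(q_B) = 0.
So q_B = (210 - 4q_D)/10 and q_D = (129 - 4q_B)/10.
Solving the pair: q_B = 132/7, q_D = 75/14.
Total output Q = 339/14, so price P = 250 - 4·(339/14) = 1072/7.

153.14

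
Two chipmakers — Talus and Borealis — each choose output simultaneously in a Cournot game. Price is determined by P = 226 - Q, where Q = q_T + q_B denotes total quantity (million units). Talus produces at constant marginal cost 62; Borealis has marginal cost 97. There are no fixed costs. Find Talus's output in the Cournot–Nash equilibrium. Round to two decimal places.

66.33

Talus's profit: π_T = (226 - Q)q_T - (62q_T). Setting ∂π_T/∂q_T = 0: 164 - 2q_T - (q_B) = 0.
Borealis's profit: π_B = (226 - Q)q_B - (97q_B). Setting ∂π_B/∂q_B = 0: 129 - 2q_B - (q_T) = 0.
So q_T = (164 - q_B)/2 and q_B = (129 - q_T)/2.
Solving the pair: q_T = 199/3, q_B = 94/3.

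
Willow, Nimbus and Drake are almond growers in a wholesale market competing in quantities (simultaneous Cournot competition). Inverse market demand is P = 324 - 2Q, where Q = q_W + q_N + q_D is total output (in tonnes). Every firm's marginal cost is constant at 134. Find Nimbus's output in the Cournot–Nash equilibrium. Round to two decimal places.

A representative firm's profit is π_i = q_i(324 - 2Q) - 134q_i.
First-order condition (treating rivals' output as given): 190 - 4q_i - 2·Σ_{j≠i} q_j = 0.
By symmetry each firm produces the same amount; substituting Σ_{j≠i} q_j = 2q_i yields q_i = 190/8 = 95/4.

23.75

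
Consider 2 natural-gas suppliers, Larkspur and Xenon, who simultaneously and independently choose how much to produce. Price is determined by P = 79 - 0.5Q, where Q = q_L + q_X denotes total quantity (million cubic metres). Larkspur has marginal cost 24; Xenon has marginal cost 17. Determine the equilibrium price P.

Larkspur's profit: π_L = (79 - 0.5Q)q_L - (24q_L). Setting ∂π_L/∂q_L = 0: 55 - q_L - (1/2)(q_X) = 0.
Xenon's profit: π_X = (79 - 0.5Q)q_X - (17q_X). Setting ∂π_X/∂q_X = 0: 62 - q_X - (1/2)(q_L) = 0.
So q_L = (55 - (1/2)q_X) and q_X = (62 - (1/2)q_L).
Substituting one into the other gives q_L = 32 and q_X = 46.
Total output Q = 78, so price P = 79 - (1/2)·78 = 40.

40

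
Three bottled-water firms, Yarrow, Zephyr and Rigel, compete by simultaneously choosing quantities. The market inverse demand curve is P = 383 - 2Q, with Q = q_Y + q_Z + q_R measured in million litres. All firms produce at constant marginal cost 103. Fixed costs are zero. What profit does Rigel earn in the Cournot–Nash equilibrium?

A representative firm's profit is π_i = q_i(383 - 2Q) - 103q_i.
Setting ∂π_i/∂q_i = 0 with rivals' quantities fixed: 280 - 4q_i - 2·Σ_{j≠i} q_j = 0.
By symmetry each firm produces the same amount; substituting Σ_{j≠i} q_j = 2q_i yields q_i = 280/8 = 35.
Price P = 383 - 2·105 = 173.
Rigel's profit: (173 - 103)·35 = 2450.

2450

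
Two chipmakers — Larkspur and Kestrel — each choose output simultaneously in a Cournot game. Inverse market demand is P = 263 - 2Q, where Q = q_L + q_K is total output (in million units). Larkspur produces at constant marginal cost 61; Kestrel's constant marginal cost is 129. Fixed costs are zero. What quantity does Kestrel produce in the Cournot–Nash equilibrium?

11

Larkspur's profit: π_L = (263 - 2Q)q_L - (61q_L). Setting ∂π_L/∂q_L = 0: 202 - 4q_L - 2(q_K) = 0.
Kestrel's first-order condition: 134 - 4q_K - 2(q_L) = 0.
Rearranging gives the reaction functions q_L = (202 - 2q_K)/4 and q_K = (134 - 2q_L)/4.
Substituting one into the other gives q_L = 45 and q_K = 11.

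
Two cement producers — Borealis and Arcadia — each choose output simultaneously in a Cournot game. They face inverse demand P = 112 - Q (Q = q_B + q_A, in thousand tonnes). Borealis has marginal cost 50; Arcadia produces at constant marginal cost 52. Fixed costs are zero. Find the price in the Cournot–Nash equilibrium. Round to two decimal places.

Borealis's profit: π_B = (112 - Q)q_B - (50q_B). Setting ∂π_B/∂q_B = 0: 62 - 2q_B - (q_A) = 0.
Arcadia's profit: π_A = (112 - Q)q_A - (52q_A). Setting ∂π_A/∂q_A = 0: 60 - 2q_A - (q_B) = 0.
So q_B = (62 - q_A)/2 and q_A = (60 - q_B)/2.
Substituting one into the other gives q_B = 64/3 and q_A = 58/3.
Total output Q = 122/3, so price P = 112 - 122/3 = 214/3.

71.33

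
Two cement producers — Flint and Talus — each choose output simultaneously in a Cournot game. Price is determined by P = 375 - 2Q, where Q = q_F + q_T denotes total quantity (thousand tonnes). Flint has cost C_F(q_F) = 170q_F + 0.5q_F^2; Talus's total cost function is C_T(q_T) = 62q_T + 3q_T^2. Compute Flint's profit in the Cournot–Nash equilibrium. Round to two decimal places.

2395.77

Flint's profit: π_F = (375 - 2Q)q_F - (170q_F + (1/2)q_F²). Setting ∂π_F/∂q_F = 0: 205 - 5q_F - 2(q_T) = 0.
Talus's first-order condition: 313 - 10q_T - 2(q_F) = 0.
Best responses: q_F = (205 - 2q_T)/5, q_T = (313 - 2q_F)/10.
Solving the pair: q_F = 712/23, q_T = 1155/46.
Price P = 375 - 2·56.0652 = 262.8696.
Flint's profit: 262.8696·(712/23) - 170·(712/23) - (1/2)(712/23)² = 2395.7656.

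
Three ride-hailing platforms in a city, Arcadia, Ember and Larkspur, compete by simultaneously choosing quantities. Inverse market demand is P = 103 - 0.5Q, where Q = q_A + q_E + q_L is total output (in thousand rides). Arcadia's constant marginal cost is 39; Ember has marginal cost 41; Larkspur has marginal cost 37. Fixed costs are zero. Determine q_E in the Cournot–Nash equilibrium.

28

Arcadia's profit: π_A = (103 - 0.5Q)q_A - (39q_A). Setting ∂π_A/∂q_A = 0: 64 - q_A - (1/2)(q_E + q_L) = 0.
Ember's first-order condition: 62 - q_E - (1/2)(q_A + q_L) = 0.
Larkspur's first-order condition: 66 - q_L - (1/2)(q_A + q_E) = 0.
Summing all 3 equations gives 192 − 2Q = 0, hence Q = 96.
Back-substituting: q_A = (64 − 48)/(1/2) = 32, q_E = (62 − 48)/(1/2) = 28, q_L = (66 − 48)/(1/2) = 36.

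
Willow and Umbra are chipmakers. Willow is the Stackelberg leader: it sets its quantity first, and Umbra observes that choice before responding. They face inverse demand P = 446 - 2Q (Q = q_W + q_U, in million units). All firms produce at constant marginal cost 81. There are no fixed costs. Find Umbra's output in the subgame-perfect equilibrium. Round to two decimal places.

The follower Umbra best-responds to any q_W: π_U = (446 - 2Q)q_U - 81q_U.
∂π_U/∂q_U = 365 - 2q_W - 4q_U = 0 gives the reaction function q_U = (365 - 2q_W)/4.
Willow substitutes q_U(q_W) into its own profit: π_W = q_W(446 - 2q_W - (365 - 2q_W)/2) - 81q_W = (527/2 - q_W)q_W - 81q_W.
Leader FOC: 365/2 - 2q_W = 0, so q_W = 365/4.
Then q_U = (365 - 2·(365/4))/4 = 365/8.

45.63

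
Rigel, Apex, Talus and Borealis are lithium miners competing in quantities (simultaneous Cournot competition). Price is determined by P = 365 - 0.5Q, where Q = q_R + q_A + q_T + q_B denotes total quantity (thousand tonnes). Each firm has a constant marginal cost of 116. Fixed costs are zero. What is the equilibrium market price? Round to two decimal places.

Each firm earns π_i = (365 - 0.5Q)q_i - 116q_i.
First-order condition (treating rivals' output as given): 249 - q_i - (1/2)·Σ_{j≠i} q_j = 0.
By symmetry each firm produces the same amount; substituting Σ_{j≠i} q_j = 3q_i yields q_i = 249/(5/2) = 498/5.
Total output Q = 1992/5, so price P = 365 - (1/2)·(1992/5) = 829/5.

165.80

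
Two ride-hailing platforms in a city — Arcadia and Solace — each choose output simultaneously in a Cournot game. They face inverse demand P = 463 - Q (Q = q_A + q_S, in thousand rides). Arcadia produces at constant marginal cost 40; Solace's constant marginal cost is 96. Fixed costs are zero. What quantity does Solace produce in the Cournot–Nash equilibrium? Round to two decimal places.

Arcadia's profit: π_A = (463 - Q)q_A - (40q_A). Setting ∂π_A/∂q_A = 0: 423 - 2q_A - (q_S) = 0.
Solace's profit: π_S = (463 - Q)q_S - (96q_S). Setting ∂π_S/∂q_S = 0: 367 - 2q_S - (q_A) = 0.
Best responses: q_A = (423 - q_S)/2, q_S = (367 - q_A)/2.
Solving the pair: q_A = 479/3, q_S = 311/3.

103.67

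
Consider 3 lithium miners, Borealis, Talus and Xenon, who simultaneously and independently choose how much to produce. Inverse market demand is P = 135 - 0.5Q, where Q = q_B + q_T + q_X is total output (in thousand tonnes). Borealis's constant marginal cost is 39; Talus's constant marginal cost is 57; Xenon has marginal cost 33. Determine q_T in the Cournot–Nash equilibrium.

Borealis's profit: π_B = (135 - 0.5Q)q_B - (39q_B). Setting ∂π_B/∂q_B = 0: 96 - q_B - (1/2)(q_T + q_X) = 0.
Talus's profit: π_T = (135 - 0.5Q)q_T - (57q_T). Setting ∂π_T/∂q_T = 0: 78 - q_T - (1/2)(q_B + q_X) = 0.
Xenon's profit: π_X = (135 - 0.5Q)q_X - (33q_X). Setting ∂π_X/∂q_X = 0: 102 - q_X - (1/2)(q_B + q_T) = 0.
Adding the 3 first-order conditions: 276 − 2Q = 0, so Q = 138.
Back-substituting: q_B = (96 − 69)/(1/2) = 54, q_T = (78 − 69)/(1/2) = 18, q_X = (102 − 69)/(1/2) = 66.

18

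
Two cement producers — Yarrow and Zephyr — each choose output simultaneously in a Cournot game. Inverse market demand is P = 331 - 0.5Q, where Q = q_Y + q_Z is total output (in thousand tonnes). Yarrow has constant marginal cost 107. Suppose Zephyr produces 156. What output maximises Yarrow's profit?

146

With the rival's output fixed at 156, Yarrow's profit is π_Y = (331 - (1/2)·156 - (1/2)q_Y)q_Y - (107q_Y) = (253 - (1/2)q_Y)q_Y - (107q_Y).
∂π_Y/∂q_Y = 146 - q_Y = 0, so q_Y = 146.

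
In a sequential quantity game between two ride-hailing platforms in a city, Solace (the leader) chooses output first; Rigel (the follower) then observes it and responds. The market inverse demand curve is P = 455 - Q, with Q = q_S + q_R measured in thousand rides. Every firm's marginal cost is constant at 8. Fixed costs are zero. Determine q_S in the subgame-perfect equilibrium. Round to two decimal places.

Solve by backward induction. Given q_S, the follower Rigel maximises π_R = (455 - q_S - q_R)q_R - 8q_R.
Setting the follower's marginal profit to zero, 447 - q_S - 2q_R = 0, i.e. q_R = (447 - q_S)/2.
Solace substitutes q_R(q_S) into its own profit: π_S = q_S(455 - q_S - (447 - q_S)/2) - 8q_S = (463/2 - (1/2)q_S)q_S - 8q_S.
Leader FOC: 447/2 - q_S = 0, so q_S = 447/2.
Then q_R = (447 - 447/2)/2 = 447/4.

223.50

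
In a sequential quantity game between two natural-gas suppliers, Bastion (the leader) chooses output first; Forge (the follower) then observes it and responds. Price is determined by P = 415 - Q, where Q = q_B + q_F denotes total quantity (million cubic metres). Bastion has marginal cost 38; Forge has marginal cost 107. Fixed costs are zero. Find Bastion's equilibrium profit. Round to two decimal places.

The follower Forge best-responds to any q_B: π_F = (415 - Q)q_F - 107q_F.
∂π_F/∂q_F = 308 - q_B - 2q_F = 0 gives the reaction function q_F = (308 - q_B)/2.
Bastion substitutes q_F(q_B) into its own profit: π_B = q_B(415 - q_B - (308 - q_B)/2) - 38q_B = (261 - (1/2)q_B)q_B - 38q_B.
Leader FOC: 223 - q_B = 0, so q_B = 223.
Then q_F = (308 - 223)/2 = 85/2.
Price P = 415 - 531/2 = 299/2.
Bastion's profit: (299/2 - 38)·223 = 24864.5000.

24864.50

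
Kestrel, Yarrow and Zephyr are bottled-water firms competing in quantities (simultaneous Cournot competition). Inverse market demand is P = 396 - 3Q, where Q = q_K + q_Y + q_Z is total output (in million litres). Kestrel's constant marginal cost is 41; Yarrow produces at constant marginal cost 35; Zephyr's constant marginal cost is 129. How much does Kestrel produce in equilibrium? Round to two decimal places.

36.42

Kestrel's profit: π_K = (396 - 3Q)q_K - (41q_K). Setting ∂π_K/∂q_K = 0: 355 - 6q_K - 3(q_Y + q_Z) = 0.
Yarrow's profit: π_Y = (396 - 3Q)q_Y - (35q_Y). Setting ∂π_Y/∂q_Y = 0: 361 - 6q_Y - 3(q_K + q_Z) = 0.
Zephyr's profit: π_Z = (396 - 3Q)q_Z - (129q_Z). Setting ∂π_Z/∂q_Z = 0: 267 - 6q_Z - 3(q_K + q_Y) = 0.
Adding the 3 first-order conditions: 983 − 12Q = 0, so Q = 983/12.
Back-substituting: q_K = (355 − 983/4)/3 = 437/12, q_Y = (361 − 983/4)/3 = 461/12, q_Z = (267 − 983/4)/3 = 85/12.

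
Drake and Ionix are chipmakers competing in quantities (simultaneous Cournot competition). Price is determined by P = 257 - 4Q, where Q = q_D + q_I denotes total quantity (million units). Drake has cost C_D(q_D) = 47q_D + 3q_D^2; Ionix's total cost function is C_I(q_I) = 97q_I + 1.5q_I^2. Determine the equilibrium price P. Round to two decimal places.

168.01

Drake's profit: π_D = (257 - 4Q)q_D - (47q_D + 3q_D²). Setting ∂π_D/∂q_D = 0: 210 - 14q_D - 4(q_I) = 0.
Ionix's first-order condition: 160 - 11q_I - 4(q_D) = 0.
So q_D = (210 - 4q_I)/14 and q_I = (160 - 4q_D)/11.
Substituting one into the other gives q_D = 835/69 and q_I = 700/69.
Total output Q = 1535/69, so price P = 257 - 4·(1535/69) = 168.0145.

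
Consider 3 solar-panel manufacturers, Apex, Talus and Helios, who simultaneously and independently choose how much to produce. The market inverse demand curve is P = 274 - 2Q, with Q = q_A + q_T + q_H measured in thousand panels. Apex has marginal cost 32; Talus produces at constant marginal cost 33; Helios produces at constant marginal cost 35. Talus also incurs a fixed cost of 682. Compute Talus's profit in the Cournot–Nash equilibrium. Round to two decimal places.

1148.13

Apex's profit: π_A = (274 - 2Q)q_A - (32q_A). Setting ∂π_A/∂q_A = 0: 242 - 4q_A - 2(q_T + q_H) = 0.
Talus's profit: π_T = (274 - 2Q)q_T - (33q_T). Setting ∂π_T/∂q_T = 0: 241 - 4q_T - 2(q_A + q_H) = 0.
Helios's profit: π_H = (274 - 2Q)q_H - (35q_H). Setting ∂π_H/∂q_H = 0: 239 - 4q_H - 2(q_A + q_T) = 0.
Adding the 3 conditions: 722 − 4Q − 4Q = 0, i.e. Q = 361/4.
Back-substituting: q_A = (242 − 361/2)/2 = 123/4, q_T = (241 − 361/2)/2 = 121/4, q_H = (239 − 361/2)/2 = 117/4.
Price P = 274 - 2·(361/4) = 187/2.
Talus's profit: (187/2 - 33)·(121/4) - 682 = 1148.1250.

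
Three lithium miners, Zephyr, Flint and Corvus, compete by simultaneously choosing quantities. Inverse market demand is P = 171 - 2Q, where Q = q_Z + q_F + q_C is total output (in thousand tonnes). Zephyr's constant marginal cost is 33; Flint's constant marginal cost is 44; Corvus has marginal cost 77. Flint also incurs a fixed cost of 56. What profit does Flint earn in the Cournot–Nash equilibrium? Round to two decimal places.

Zephyr's profit: π_Z = (171 - 2Q)q_Z - (33q_Z). Setting ∂π_Z/∂q_Z = 0: 138 - 4q_Z - 2(q_F + q_C) = 0.
Flint's first-order condition: 127 - 4q_F - 2(q_Z + q_C) = 0.
Corvus's first-order condition: 94 - 4q_C - 2(q_Z + q_F) = 0.
Adding the 3 conditions: 359 − 4Q − 4Q = 0, i.e. Q = 359/8.
Back-substituting: q_Z = (138 − 359/4)/2 = 193/8, q_F = (127 − 359/4)/2 = 149/8, q_C = (94 − 359/4)/2 = 17/8.
Price P = 171 - 2·(359/8) = 325/4.
Flint's profit: (325/4 - 44)·(149/8) - 56 = 637.7813.

637.78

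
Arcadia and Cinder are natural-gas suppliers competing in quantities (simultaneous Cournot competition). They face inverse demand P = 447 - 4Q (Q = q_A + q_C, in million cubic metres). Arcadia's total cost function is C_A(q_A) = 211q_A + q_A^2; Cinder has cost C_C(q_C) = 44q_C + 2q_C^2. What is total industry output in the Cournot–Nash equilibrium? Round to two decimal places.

41.40

Arcadia's profit: π_A = (447 - 4Q)q_A - (211q_A + q_A²). Setting ∂π_A/∂q_A = 0: 236 - 10q_A - 4(q_C) = 0.
Cinder's profit: π_C = (447 - 4Q)q_C - (44q_C + 2q_C²). Setting ∂π_C/∂q_C = 0: 403 - 12q_C - 4(q_A) = 0.
Rearranging gives the reaction functions q_A = (236 - 4q_C)/10 and q_C = (403 - 4q_A)/12.
Solving the pair: q_A = 305/26, q_C = 1543/52.
Total output Q = 305/26 + 1543/52 = 41.4038.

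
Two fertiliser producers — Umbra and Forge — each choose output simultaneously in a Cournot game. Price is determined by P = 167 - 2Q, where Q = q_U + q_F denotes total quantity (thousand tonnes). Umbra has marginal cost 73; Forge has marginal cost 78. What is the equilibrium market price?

Umbra's profit: π_U = (167 - 2Q)q_U - (73q_U). Setting ∂π_U/∂q_U = 0: 94 - 4q_U - 2(q_F) = 0.
Forge's first-order condition: 89 - 4q_F - 2(q_U) = 0.
So q_U = (94 - 2q_F)/4 and q_F = (89 - 2q_U)/4.
Substituting one into the other gives q_U = 33/2 and q_F = 14.
Total output Q = 61/2, so price P = 167 - 2·(61/2) = 106.

106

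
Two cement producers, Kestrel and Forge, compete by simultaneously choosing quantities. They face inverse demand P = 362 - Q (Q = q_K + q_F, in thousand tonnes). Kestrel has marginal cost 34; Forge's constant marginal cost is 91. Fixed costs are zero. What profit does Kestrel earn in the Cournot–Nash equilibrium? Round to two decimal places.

16469.44

Kestrel's profit: π_K = (362 - Q)q_K - (34q_K). Setting ∂π_K/∂q_K = 0: 328 - 2q_K - (q_F) = 0.
Forge's profit: π_F = (362 - Q)q_F - (91q_F). Setting ∂π_F/∂q_F = 0: 271 - 2q_F - (q_K) = 0.
Rearranging gives the reaction functions q_K = (328 - q_F)/2 and q_F = (271 - q_K)/2.
Substituting one into the other gives q_K = 385/3 and q_F = 214/3.
Price P = 362 - 599/3 = 487/3.
Kestrel's profit: (487/3 - 34)·(385/3) = 16469.4444.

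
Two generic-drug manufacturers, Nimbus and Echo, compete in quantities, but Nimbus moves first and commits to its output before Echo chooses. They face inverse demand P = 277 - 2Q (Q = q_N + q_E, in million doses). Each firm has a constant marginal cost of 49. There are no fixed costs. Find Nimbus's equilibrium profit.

Solve by backward induction. Given q_N, the follower Echo maximises π_E = (277 - 2q_N - 2q_E)q_E - 49q_E.
Setting the follower's marginal profit to zero, 228 - 2q_N - 4q_E = 0, i.e. q_E = (228 - 2q_N)/4.
Nimbus substitutes q_E(q_N) into its own profit: π_N = q_N(277 - 2q_N - (228 - 2q_N)/2) - 49q_N = (163 - q_N)q_N - 49q_N.
The leader's first-order condition 114 - 2q_N = 0 yields q_N = 57.
Then q_E = (228 - 2·57)/4 = 57/2.
Price P = 277 - 2·(171/2) = 106.
Nimbus's profit: (106 - 49)·57 = 3249.

3249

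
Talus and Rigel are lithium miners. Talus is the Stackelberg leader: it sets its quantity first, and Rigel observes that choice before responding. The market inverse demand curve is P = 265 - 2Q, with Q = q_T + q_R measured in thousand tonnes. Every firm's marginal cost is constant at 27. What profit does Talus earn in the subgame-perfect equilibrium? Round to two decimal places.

The follower Rigel best-responds to any q_T: π_R = (265 - 2Q)q_R - 27q_R.
Follower FOC: 238 - 2q_T - 4q_R = 0, so q_R(q_T) = (238 - 2q_T)/4.
Talus substitutes q_R(q_T) into its own profit: π_T = q_T(265 - 2q_T - (238 - 2q_T)/2) - 27q_T = (146 - q_T)q_T - 27q_T.
Leader FOC: 119 - 2q_T = 0, so q_T = 119/2.
Then q_R = (238 - 2·(119/2))/4 = 119/4.
Price P = 265 - 2·(357/4) = 173/2.
Talus's profit: (173/2 - 27)·(119/2) = 3540.2500.

3540.25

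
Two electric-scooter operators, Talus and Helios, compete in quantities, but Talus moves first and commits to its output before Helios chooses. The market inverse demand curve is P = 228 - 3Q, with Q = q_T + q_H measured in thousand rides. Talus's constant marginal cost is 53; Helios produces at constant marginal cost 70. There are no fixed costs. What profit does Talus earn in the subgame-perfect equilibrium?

1536

Solve by backward induction. Given q_T, the follower Helios maximises π_H = (228 - 3q_T - 3q_H)q_H - 70q_H.
Setting the follower's marginal profit to zero, 158 - 3q_T - 6q_H = 0, i.e. q_H = (158 - 3q_T)/6.
Talus substitutes q_H(q_T) into its own profit: π_T = q_T(228 - 3q_T - (158 - 3q_T)/2) - 53q_T = (149 - (3/2)q_T)q_T - 53q_T.
Maximising: ∂π_T/∂q_T = 96 - 3q_T = 0, giving q_T = 32.
Then q_H = (158 - 3·32)/6 = 31/3.
Price P = 228 - 3·(127/3) = 101.
Talus's profit: (101 - 53)·32 = 1536.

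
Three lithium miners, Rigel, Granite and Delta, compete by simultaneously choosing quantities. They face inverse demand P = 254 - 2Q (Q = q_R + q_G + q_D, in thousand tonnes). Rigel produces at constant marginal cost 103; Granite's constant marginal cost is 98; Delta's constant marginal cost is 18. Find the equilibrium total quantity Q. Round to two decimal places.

67.88

Rigel's profit: π_R = (254 - 2Q)q_R - (103q_R). Setting ∂π_R/∂q_R = 0: 151 - 4q_R - 2(q_G + q_D) = 0.
Granite's profit: π_G = (254 - 2Q)q_G - (98q_G). Setting ∂π_G/∂q_G = 0: 156 - 4q_G - 2(q_R + q_D) = 0.
Delta's first-order condition: 236 - 4q_D - 2(q_R + q_G) = 0.
Adding the 3 conditions: 543 − 4Q − 4Q = 0, i.e. Q = 543/8.
Back-substituting: q_R = (151 − 543/4)/2 = 61/8, q_G = (156 − 543/4)/2 = 81/8, q_D = (236 − 543/4)/2 = 401/8.
Total output Q = 61/8 + 81/8 + 401/8 = 543/8.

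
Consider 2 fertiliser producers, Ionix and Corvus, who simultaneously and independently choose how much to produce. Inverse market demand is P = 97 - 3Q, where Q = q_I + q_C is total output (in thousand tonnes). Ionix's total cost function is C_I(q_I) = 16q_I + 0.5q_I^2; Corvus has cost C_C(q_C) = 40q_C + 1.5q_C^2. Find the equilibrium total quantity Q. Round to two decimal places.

Ionix's profit: π_I = (97 - 3Q)q_I - (16q_I + (1/2)q_I²). Setting ∂π_I/∂q_I = 0: 81 - 7q_I - 3(q_C) = 0.
Corvus's first-order condition: 57 - 9q_C - 3(q_I) = 0.
Best responses: q_I = (81 - 3q_C)/7, q_C = (57 - 3q_I)/9.
Solving the pair: q_I = 31/3, q_C = 26/9.
Total output Q = 31/3 + 26/9 = 119/9.

13.22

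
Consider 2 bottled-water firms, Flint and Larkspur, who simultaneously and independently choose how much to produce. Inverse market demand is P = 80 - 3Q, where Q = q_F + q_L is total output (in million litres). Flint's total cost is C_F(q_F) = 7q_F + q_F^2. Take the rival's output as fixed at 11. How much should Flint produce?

5

With the rival's output fixed at 11, Flint's profit is π_F = (80 - 3·11 - 3q_F)q_F - (7q_F + q_F²) = (47 - 3q_F)q_F - (7q_F + q_F²).
∂π_F/∂q_F = 40 - 8q_F = 0, so q_F = 5.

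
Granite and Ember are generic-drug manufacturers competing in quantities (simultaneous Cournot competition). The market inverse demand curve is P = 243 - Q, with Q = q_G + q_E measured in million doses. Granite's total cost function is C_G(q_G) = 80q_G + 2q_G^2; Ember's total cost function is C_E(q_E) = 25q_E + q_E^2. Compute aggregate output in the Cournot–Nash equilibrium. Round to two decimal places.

68.65

Granite's profit: π_G = (243 - Q)q_G - (80q_G + 2q_G²). Setting ∂π_G/∂q_G = 0: 163 - 6q_G - (q_E) = 0.
Ember's profit: π_E = (243 - Q)q_E - (25q_E + q_E²). Setting ∂π_E/∂q_E = 0: 218 - 4q_E - (q_G) = 0.
Rearranging gives the reaction functions q_G = (163 - q_E)/6 and q_E = (218 - q_G)/4.
Solving the pair: q_G = 434/23, q_E = 1145/23.
Total output Q = 434/23 + 1145/23 = 1579/23.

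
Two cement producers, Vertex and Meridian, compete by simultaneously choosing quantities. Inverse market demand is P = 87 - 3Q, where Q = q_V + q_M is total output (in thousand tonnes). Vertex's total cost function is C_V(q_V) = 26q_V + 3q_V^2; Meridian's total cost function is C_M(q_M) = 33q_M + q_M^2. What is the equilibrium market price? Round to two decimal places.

Vertex's profit: π_V = (87 - 3Q)q_V - (26q_V + 3q_V²). Setting ∂π_V/∂q_V = 0: 61 - 12q_V - 3(q_M) = 0.
Meridian's first-order condition: 54 - 8q_M - 3(q_V) = 0.
So q_V = (61 - 3q_M)/12 and q_M = (54 - 3q_V)/8.
Substituting one into the other gives q_V = 326/87 and q_M = 155/29.
Total output Q = 791/87, so price P = 87 - 3·(791/87) = 1732/29.

59.72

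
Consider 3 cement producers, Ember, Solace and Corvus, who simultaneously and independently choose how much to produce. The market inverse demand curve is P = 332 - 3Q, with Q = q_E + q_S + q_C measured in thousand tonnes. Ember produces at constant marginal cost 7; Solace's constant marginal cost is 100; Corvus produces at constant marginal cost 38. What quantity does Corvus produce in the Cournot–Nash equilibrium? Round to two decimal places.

27.08

Ember's profit: π_E = (332 - 3Q)q_E - (7q_E). Setting ∂π_E/∂q_E = 0: 325 - 6q_E - 3(q_S + q_C) = 0.
Solace's first-order condition: 232 - 6q_S - 3(q_E + q_C) = 0.
Corvus's profit: π_C = (332 - 3Q)q_C - (38q_C). Setting ∂π_C/∂q_C = 0: 294 - 6q_C - 3(q_E + q_S) = 0.
Adding the 3 first-order conditions: 851 − 12Q = 0, so Q = 851/12.
Back-substituting: q_E = (325 − 851/4)/3 = 449/12, q_S = (232 − 851/4)/3 = 77/12, q_C = (294 − 851/4)/3 = 325/12.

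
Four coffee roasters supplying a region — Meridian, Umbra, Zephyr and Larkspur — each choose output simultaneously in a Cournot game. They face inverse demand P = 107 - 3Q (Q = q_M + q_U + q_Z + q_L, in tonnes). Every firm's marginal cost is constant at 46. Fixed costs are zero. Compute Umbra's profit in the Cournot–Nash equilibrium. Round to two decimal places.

49.61

Each firm earns π_i = (107 - 3Q)q_i - 46q_i.
Setting ∂π_i/∂q_i = 0 with rivals' quantities fixed: 61 - 6q_i - 3·Σ_{j≠i} q_j = 0.
With identical firms every q_j equals q_i, so Σ_{j≠i} q_j = 3q_i and 61 = 15q_i, giving q_i = 61/15.
Price P = 107 - 3·(244/15) = 291/5.
Umbra's profit: (291/5 - 46)·(61/15) = 49.6133.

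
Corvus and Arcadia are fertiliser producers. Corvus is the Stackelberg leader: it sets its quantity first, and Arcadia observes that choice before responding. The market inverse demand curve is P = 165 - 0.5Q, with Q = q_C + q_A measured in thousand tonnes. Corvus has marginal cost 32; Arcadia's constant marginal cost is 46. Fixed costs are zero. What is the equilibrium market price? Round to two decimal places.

The follower Arcadia best-responds to any q_C: π_A = (165 - 0.5Q)q_A - 46q_A.
Setting the follower's marginal profit to zero, 119 - (1/2)q_C - q_A = 0, i.e. q_A = (119 - (1/2)q_C).
Corvus substitutes q_A(q_C) into its own profit: π_C = q_C(165 - (1/2)q_C - (119 - (1/2)q_C)/2) - 32q_C = (211/2 - (1/4)q_C)q_C - 32q_C.
Leader FOC: 147/2 - (1/2)q_C = 0, so q_C = 147.
Then q_A = (119 - (1/2)·147) = 91/2.
Total output Q = 385/2, so price P = 165 - (1/2)·(385/2) = 275/4.

68.75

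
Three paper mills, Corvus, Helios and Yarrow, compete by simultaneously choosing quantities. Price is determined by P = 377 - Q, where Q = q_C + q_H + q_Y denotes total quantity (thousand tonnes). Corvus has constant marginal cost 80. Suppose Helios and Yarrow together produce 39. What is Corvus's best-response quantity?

With rivals' combined output fixed at 39, Corvus's profit is π_C = (377 - 39 - q_C)q_C - (80q_C) = (338 - q_C)q_C - (80q_C).
∂π_C/∂q_C = 258 - 2q_C = 0, so q_C = 129.

129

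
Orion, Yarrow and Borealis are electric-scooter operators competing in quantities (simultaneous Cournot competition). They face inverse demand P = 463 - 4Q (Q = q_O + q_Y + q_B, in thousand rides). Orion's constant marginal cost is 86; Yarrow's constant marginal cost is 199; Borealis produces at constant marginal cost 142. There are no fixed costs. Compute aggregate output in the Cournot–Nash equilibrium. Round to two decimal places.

60.13

Orion's profit: π_O = (463 - 4Q)q_O - (86q_O). Setting ∂π_O/∂q_O = 0: 377 - 8q_O - 4(q_Y + q_B) = 0.
Yarrow's first-order condition: 264 - 8q_Y - 4(q_O + q_B) = 0.
Borealis's profit: π_B = (463 - 4Q)q_B - (142q_B). Setting ∂π_B/∂q_B = 0: 321 - 8q_B - 4(q_O + q_Y) = 0.
Adding the 3 conditions: 962 − 8Q − 8Q = 0, i.e. Q = 481/8.
Back-substituting: q_O = (377 − 481/2)/4 = 273/8, q_Y = (264 − 481/2)/4 = 47/8, q_B = (321 − 481/2)/4 = 161/8.
Total output Q = 273/8 + 47/8 + 161/8 = 481/8.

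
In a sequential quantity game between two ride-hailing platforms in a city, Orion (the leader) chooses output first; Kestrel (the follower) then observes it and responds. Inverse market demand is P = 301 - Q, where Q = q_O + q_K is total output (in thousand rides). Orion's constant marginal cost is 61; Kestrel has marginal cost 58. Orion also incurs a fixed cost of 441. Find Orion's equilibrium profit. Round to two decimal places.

Solve by backward induction. Given q_O, the follower Kestrel maximises π_K = (301 - q_O - q_K)q_K - 58q_K.
Follower FOC: 243 - q_O - 2q_K = 0, so q_K(q_O) = (243 - q_O)/2.
The leader anticipates this reaction. Substituting into P = 301 - Q gives P = 359/2 - (1/2)q_O, so π_O = (359/2 - (1/2)q_O)q_O - 61q_O.
Maximising: ∂π_O/∂q_O = 237/2 - q_O = 0, giving q_O = 237/2.
Then q_K = (243 - 237/2)/2 = 249/4.
Price P = 301 - 723/4 = 481/4.
Orion's profit: (481/4 - 61)·(237/2) - 441 = 6580.1250.

6580.13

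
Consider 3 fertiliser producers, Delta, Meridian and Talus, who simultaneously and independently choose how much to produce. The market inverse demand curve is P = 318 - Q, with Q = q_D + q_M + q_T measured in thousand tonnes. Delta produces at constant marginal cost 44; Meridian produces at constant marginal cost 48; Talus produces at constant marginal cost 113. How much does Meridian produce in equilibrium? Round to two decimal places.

Delta's profit: π_D = (318 - Q)q_D - (44q_D). Setting ∂π_D/∂q_D = 0: 274 - 2q_D - (q_M + q_T) = 0.
Meridian's profit: π_M = (318 - Q)q_M - (48q_M). Setting ∂π_M/∂q_M = 0: 270 - 2q_M - (q_D + q_T) = 0.
Talus's profit: π_T = (318 - Q)q_T - (113q_T). Setting ∂π_T/∂q_T = 0: 205 - 2q_T - (q_D + q_M) = 0.
Adding the 3 first-order conditions: 749 − 4Q = 0, so Q = 749/4.
Back-substituting: q_D = (274 − 749/4) = 347/4, q_M = (270 − 749/4) = 331/4, q_T = (205 − 749/4) = 71/4.

82.75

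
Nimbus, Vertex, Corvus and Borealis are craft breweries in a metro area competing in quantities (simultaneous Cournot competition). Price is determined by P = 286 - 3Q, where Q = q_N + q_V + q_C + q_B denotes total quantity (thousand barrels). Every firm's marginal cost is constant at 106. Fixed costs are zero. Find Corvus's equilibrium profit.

Each firm earns π_i = (286 - 3Q)q_i - 106q_i.
Setting ∂π_i/∂q_i = 0 with rivals' quantities fixed: 180 - 6q_i - 3·Σ_{j≠i} q_j = 0.
With identical firms every q_j equals q_i, so Σ_{j≠i} q_j = 3q_i and 180 = 15q_i, giving q_i = 12.
Price P = 286 - 3·48 = 142.
Corvus's profit: (142 - 106)·12 = 432.

432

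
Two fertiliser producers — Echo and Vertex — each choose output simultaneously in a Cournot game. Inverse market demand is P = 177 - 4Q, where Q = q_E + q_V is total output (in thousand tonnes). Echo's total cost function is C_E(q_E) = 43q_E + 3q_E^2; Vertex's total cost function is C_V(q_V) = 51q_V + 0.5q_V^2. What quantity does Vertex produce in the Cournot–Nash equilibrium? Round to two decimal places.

11.16

Echo's profit: π_E = (177 - 4Q)q_E - (43q_E + 3q_E²). Setting ∂π_E/∂q_E = 0: 134 - 14q_E - 4(q_V) = 0.
Vertex's profit: π_V = (177 - 4Q)q_V - (51q_V + (1/2)q_V²). Setting ∂π_V/∂q_V = 0: 126 - 9q_V - 4(q_E) = 0.
Rearranging gives the reaction functions q_E = (134 - 4q_V)/14 and q_V = (126 - 4q_E)/9.
Solving the pair: q_E = 351/55, q_V = 614/55.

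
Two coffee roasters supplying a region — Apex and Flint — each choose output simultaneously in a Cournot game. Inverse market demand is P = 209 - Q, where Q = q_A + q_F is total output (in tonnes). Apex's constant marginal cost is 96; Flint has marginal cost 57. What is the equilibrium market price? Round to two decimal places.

120.67

Apex's profit: π_A = (209 - Q)q_A - (96q_A). Setting ∂π_A/∂q_A = 0: 113 - 2q_A - (q_F) = 0.
Flint's first-order condition: 152 - 2q_F - (q_A) = 0.
Rearranging gives the reaction functions q_A = (113 - q_F)/2 and q_F = (152 - q_A)/2.
Substituting one into the other gives q_A = 74/3 and q_F = 191/3.
Total output Q = 265/3, so price P = 209 - 265/3 = 362/3.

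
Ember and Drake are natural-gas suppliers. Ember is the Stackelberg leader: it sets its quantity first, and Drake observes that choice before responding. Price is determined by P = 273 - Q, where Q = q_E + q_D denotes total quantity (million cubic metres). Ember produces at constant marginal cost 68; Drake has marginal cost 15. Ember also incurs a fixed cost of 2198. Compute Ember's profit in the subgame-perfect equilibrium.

690

Solve by backward induction. Given q_E, the follower Drake maximises π_D = (273 - q_E - q_D)q_D - 15q_D.
Follower FOC: 258 - q_E - 2q_D = 0, so q_D(q_E) = (258 - q_E)/2.
The leader anticipates this reaction. Substituting into P = 273 - Q gives P = 144 - (1/2)q_E, so π_E = (144 - (1/2)q_E)q_E - 68q_E.
Leader FOC: 76 - q_E = 0, so q_E = 76.
Then q_D = (258 - 76)/2 = 91.
Price P = 273 - 167 = 106.
Ember's profit: (106 - 68)·76 - 2198 = 690.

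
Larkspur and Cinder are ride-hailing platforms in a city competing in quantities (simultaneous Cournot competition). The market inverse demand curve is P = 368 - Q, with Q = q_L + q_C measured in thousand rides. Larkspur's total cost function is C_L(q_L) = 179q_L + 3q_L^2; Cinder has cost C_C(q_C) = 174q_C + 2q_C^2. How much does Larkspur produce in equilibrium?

Larkspur's profit: π_L = (368 - Q)q_L - (179q_L + 3q_L²). Setting ∂π_L/∂q_L = 0: 189 - 8q_L - (q_C) = 0.
Cinder's profit: π_C = (368 - Q)q_C - (174q_C + 2q_C²). Setting ∂π_C/∂q_C = 0: 194 - 6q_C - (q_L) = 0.
Rearranging gives the reaction functions q_L = (189 - q_C)/8 and q_C = (194 - q_L)/6.
Substituting one into the other gives q_L = 20 and q_C = 29.

20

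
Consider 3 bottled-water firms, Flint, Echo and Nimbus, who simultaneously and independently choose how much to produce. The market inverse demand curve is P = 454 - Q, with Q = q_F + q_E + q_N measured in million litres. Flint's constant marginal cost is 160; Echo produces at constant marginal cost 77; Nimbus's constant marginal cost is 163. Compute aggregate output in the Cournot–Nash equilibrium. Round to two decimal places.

Flint's profit: π_F = (454 - Q)q_F - (160q_F). Setting ∂π_F/∂q_F = 0: 294 - 2q_F - (q_E + q_N) = 0.
Echo's profit: π_E = (454 - Q)q_E - (77q_E). Setting ∂π_E/∂q_E = 0: 377 - 2q_E - (q_F + q_N) = 0.
Nimbus's profit: π_N = (454 - Q)q_N - (163q_N). Setting ∂π_N/∂q_N = 0: 291 - 2q_N - (q_F + q_E) = 0.
Summing all 3 equations gives 962 − 4Q = 0, hence Q = 481/2.
Back-substituting: q_F = (294 − 481/2) = 107/2, q_E = (377 − 481/2) = 273/2, q_N = (291 − 481/2) = 101/2.
Total output Q = 107/2 + 273/2 + 101/2 = 481/2.

240.50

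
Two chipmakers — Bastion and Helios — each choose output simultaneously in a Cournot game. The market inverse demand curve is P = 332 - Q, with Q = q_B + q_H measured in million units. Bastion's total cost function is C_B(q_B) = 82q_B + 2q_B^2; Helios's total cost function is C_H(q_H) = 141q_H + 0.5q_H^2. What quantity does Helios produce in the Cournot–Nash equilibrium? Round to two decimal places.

52.71

Bastion's profit: π_B = (332 - Q)q_B - (82q_B + 2q_B²). Setting ∂π_B/∂q_B = 0: 250 - 6q_B - (q_H) = 0.
Helios's profit: π_H = (332 - Q)q_H - (141q_H + (1/2)q_H²). Setting ∂π_H/∂q_H = 0: 191 - 3q_H - (q_B) = 0.
Best responses: q_B = (250 - q_H)/6, q_H = (191 - q_B)/3.
Substituting one into the other gives q_B = 559/17 and q_H = 896/17.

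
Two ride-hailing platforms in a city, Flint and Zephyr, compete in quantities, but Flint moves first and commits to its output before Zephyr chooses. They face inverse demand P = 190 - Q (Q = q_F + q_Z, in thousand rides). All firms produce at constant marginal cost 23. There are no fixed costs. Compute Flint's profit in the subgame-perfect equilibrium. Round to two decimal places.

Solve by backward induction. Given q_F, the follower Zephyr maximises π_Z = (190 - q_F - q_Z)q_Z - 23q_Z.
∂π_Z/∂q_Z = 167 - q_F - 2q_Z = 0 gives the reaction function q_Z = (167 - q_F)/2.
Flint substitutes q_Z(q_F) into its own profit: π_F = q_F(190 - q_F - (167 - q_F)/2) - 23q_F = (213/2 - (1/2)q_F)q_F - 23q_F.
Maximising: ∂π_F/∂q_F = 167/2 - q_F = 0, giving q_F = 167/2.
Then q_Z = (167 - 167/2)/2 = 167/4.
Price P = 190 - 501/4 = 259/4.
Flint's profit: (259/4 - 23)·(167/2) = 3486.1250.

3486.13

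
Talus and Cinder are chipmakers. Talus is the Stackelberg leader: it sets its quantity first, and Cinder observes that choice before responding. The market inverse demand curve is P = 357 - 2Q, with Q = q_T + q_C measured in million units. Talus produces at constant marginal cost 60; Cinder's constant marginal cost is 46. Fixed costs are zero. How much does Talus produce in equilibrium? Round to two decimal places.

Solve by backward induction. Given q_T, the follower Cinder maximises π_C = (357 - 2q_T - 2q_C)q_C - 46q_C.
Follower FOC: 311 - 2q_T - 4q_C = 0, so q_C(q_T) = (311 - 2q_T)/4.
The leader anticipates this reaction. Substituting into P = 357 - 2Q gives P = 403/2 - q_T, so π_T = (403/2 - q_T)q_T - 60q_T.
Leader FOC: 283/2 - 2q_T = 0, so q_T = 283/4.
Then q_C = (311 - 2·(283/4))/4 = 339/8.

70.75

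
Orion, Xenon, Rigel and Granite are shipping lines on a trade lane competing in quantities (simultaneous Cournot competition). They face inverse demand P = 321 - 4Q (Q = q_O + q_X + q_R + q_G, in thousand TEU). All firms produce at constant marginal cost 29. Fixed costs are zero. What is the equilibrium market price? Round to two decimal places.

A representative firm's profit is π_i = q_i(321 - 4Q) - 29q_i.
Setting ∂π_i/∂q_i = 0 with rivals' quantities fixed: 292 - 8q_i - 4·Σ_{j≠i} q_j = 0.
With identical firms every q_j equals q_i, so Σ_{j≠i} q_j = 3q_i and 292 = 20q_i, giving q_i = 73/5.
Total output Q = 292/5, so price P = 321 - 4·(292/5) = 437/5.

87.40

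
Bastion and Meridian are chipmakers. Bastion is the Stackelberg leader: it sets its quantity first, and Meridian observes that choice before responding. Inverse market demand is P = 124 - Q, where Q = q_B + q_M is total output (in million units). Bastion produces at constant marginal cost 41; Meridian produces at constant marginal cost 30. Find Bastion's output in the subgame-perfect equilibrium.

36

The follower Meridian best-responds to any q_B: π_M = (124 - Q)q_M - 30q_M.
Setting the follower's marginal profit to zero, 94 - q_B - 2q_M = 0, i.e. q_M = (94 - q_B)/2.
The leader anticipates this reaction. Substituting into P = 124 - Q gives P = 77 - (1/2)q_B, so π_B = (77 - (1/2)q_B)q_B - 41q_B.
The leader's first-order condition 36 - q_B = 0 yields q_B = 36.
Then q_M = (94 - 36)/2 = 29.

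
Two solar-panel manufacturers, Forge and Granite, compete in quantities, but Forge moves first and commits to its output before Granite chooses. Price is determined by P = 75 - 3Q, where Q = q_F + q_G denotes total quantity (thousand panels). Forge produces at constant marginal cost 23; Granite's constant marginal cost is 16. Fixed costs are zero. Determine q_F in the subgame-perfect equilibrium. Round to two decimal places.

7.50

Solve by backward induction. Given q_F, the follower Granite maximises π_G = (75 - 3q_F - 3q_G)q_G - 16q_G.
Setting the follower's marginal profit to zero, 59 - 3q_F - 6q_G = 0, i.e. q_G = (59 - 3q_F)/6.
The leader anticipates this reaction. Substituting into P = 75 - 3Q gives P = 91/2 - (3/2)q_F, so π_F = (91/2 - (3/2)q_F)q_F - 23q_F.
Maximising: ∂π_F/∂q_F = 45/2 - 3q_F = 0, giving q_F = 15/2.
Then q_G = (59 - 3·(15/2))/6 = 73/12.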